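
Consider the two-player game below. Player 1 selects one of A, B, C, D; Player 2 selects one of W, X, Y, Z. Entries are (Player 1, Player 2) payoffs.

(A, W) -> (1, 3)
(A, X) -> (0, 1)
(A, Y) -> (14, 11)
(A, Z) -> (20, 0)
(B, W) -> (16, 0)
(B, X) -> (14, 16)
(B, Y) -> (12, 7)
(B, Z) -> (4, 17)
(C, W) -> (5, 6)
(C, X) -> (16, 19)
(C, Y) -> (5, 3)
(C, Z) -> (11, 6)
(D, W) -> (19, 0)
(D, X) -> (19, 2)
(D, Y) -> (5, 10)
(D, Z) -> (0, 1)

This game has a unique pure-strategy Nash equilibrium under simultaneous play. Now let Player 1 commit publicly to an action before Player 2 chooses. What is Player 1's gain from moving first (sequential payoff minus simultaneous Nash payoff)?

Backward induction with Player 1 moving first.
- A: BR = Y, leader payoff 14.
- B: BR = Z, leader payoff 4.
- C: BR = X, leader payoff 16.
- D: BR = Y, leader payoff 5.
Maximizing over 14, 4, 16, 5, Player 1 chooses C. Subgame-perfect outcome: (C, X) with payoffs (16, 19).
Now find the simultaneous Nash equilibrium.
Player 1's best replies: W→D; X→D; Y→A; Z→A.
Player 2's best replies: A→Y; B→Z; C→X; D→Y.
The unique mutual best reply is (A, Y), giving (14, 11).
Player 1's commitment gain: 16 − 14 = 2.

2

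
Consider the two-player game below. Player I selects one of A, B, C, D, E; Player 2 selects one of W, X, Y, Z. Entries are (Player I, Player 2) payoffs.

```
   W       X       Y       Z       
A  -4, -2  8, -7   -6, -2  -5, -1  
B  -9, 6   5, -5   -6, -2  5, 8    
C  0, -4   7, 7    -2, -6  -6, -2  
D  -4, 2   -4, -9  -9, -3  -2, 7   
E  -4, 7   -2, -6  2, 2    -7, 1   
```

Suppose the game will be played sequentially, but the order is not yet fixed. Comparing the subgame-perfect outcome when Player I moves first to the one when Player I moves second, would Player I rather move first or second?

first

If Player I leads: Player 2's best replies are A→Z, B→Z, C→X, D→Z, E→W; Player I's induced payoffs -5, 5, 7, -2, -4; outcome (C, X), payoffs (7, 7).
If Player 2 leads: Player I's best replies are W→C, X→A, Y→E, Z→B; Player 2's induced payoffs -4, -7, 2, 8; outcome (B, Z), payoffs (5, 8).
Player I gets 7 moving first and 5 moving second, so Player I prefers to move first.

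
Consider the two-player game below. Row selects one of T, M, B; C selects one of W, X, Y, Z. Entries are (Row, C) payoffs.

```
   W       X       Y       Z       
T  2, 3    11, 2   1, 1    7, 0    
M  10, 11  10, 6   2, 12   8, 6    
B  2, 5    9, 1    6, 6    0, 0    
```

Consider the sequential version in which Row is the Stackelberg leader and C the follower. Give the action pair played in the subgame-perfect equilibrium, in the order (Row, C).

Solve by backward induction (Row leads).
- T → C plays W (best of 3, 2, 1, 0); Row gets 2.
- M → C plays Y (best of 11, 6, 12, 6); Row gets 2.
- B → C plays Y (best of 5, 1, 6, 0); Row gets 6.
Row's induced payoffs are 2, 2, 6, so Row commits to B. Subgame-perfect outcome: (B, Y) with payoffs (6, 6).

(B, Y)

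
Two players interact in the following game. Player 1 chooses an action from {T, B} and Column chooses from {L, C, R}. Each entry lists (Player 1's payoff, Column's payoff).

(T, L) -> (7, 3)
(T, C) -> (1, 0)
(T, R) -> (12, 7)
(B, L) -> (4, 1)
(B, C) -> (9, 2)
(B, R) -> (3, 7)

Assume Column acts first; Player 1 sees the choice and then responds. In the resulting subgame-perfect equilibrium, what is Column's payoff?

7

Backward induction with Column moving first.
- L: Player 1 compares 7, 4 and picks T; Column would get 3.
- C: Player 1 compares 1, 9 and picks B; Column would get 2.
- R: Player 1 compares 12, 3 and picks T; Column would get 7.
Among 3, 2, 7, the best is 7 at R. Subgame-perfect outcome: (T, R) with payoffs (12, 7).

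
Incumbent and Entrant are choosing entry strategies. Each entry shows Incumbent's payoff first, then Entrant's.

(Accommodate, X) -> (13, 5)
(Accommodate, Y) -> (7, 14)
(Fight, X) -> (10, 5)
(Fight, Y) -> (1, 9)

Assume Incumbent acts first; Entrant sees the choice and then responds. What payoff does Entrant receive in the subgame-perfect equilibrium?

Solve by backward induction (Incumbent leads).
- Accommodate → Entrant plays Y (best of 5, 14); Incumbent gets 7.
- Fight → Entrant plays Y (best of 5, 9); Incumbent gets 1.
Maximizing over 7, 1, Incumbent chooses Accommodate. Subgame-perfect outcome: (Accommodate, Y) with payoffs (7, 14).

14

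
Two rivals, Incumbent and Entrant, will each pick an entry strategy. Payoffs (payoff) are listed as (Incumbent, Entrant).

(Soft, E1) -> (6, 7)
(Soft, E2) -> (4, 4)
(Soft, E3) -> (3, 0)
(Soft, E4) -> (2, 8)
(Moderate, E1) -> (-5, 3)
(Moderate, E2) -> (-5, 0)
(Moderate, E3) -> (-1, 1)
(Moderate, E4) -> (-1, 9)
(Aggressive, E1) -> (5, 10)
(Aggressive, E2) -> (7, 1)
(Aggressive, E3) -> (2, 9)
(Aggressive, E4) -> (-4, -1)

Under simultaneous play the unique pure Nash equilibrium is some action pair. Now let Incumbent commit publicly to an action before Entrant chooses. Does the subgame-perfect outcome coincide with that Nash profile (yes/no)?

Work backward from Entrant's decision.
- Soft → Entrant plays E4 (best of 7, 4, 0, 8); Incumbent gets 2.
- Moderate → Entrant plays E4 (best of 3, 0, 1, 9); Incumbent gets -1.
- Aggressive → Entrant plays E1 (best of 10, 1, 9, -1); Incumbent gets 5.
Maximizing over 2, -1, 5, Incumbent chooses Aggressive. Subgame-perfect outcome: (Aggressive, E1) with payoffs (5, 10).
Now find the simultaneous Nash equilibrium.
Incumbent's best replies: E1→Soft; E2→Aggressive; E3→Soft; E4→Soft.
Entrant's best replies: Soft→E4; Moderate→E4; Aggressive→E1.
The unique mutual best reply is (Soft, E4), giving (2, 8).
Sequential outcome (Aggressive, E1) differs from the Nash profile (Soft, E4).

no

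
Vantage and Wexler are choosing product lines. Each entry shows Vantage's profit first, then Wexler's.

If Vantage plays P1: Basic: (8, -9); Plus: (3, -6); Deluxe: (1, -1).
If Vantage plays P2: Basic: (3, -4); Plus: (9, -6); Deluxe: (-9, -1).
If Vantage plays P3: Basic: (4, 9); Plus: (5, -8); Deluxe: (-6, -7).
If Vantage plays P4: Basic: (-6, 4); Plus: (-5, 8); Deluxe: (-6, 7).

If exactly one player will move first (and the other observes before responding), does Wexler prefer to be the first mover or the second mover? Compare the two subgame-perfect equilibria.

second

If Vantage leads: Wexler's best replies are P1→Deluxe, P2→Deluxe, P3→Basic, P4→Plus; Vantage's induced payoffs 1, -9, 4, -5; outcome (P3, Basic), payoffs (4, 9).
If Wexler leads: Vantage's best replies are Basic→P1, Plus→P2, Deluxe→P1; Wexler's induced payoffs -9, -6, -1; outcome (P1, Deluxe), payoffs (1, -1).
Wexler gets -1 moving first and 9 moving second, so Wexler prefers to move second.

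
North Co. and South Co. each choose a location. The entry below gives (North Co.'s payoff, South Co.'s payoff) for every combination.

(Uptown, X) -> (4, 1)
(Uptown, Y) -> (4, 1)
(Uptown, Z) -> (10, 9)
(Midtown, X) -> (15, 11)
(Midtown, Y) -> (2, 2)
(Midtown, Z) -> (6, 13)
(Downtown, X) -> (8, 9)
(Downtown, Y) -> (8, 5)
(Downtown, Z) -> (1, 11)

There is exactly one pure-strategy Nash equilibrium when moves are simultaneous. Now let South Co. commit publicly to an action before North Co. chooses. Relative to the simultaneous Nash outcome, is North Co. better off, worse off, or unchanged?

better off

Backward induction with South Co. moving first.
- X → North Co. plays Midtown (best of 4, 15, 8); South Co. gets 11.
- Y → North Co. plays Downtown (best of 4, 2, 8); South Co. gets 5.
- Z → North Co. plays Uptown (best of 10, 6, 1); South Co. gets 9.
Among 11, 5, 9, the best is 11 at X. Subgame-perfect outcome: (Midtown, X) with payoffs (15, 11).
For the simultaneous game, intersect best replies.
North Co.'s best replies: X→Midtown; Y→Downtown; Z→Uptown.
South Co.'s best replies: Uptown→Z; Midtown→Z; Downtown→Z.
The unique mutual best reply is (Uptown, Z), giving (10, 9).
North Co. earns 15 sequentially versus 10 at the Nash outcome: better off.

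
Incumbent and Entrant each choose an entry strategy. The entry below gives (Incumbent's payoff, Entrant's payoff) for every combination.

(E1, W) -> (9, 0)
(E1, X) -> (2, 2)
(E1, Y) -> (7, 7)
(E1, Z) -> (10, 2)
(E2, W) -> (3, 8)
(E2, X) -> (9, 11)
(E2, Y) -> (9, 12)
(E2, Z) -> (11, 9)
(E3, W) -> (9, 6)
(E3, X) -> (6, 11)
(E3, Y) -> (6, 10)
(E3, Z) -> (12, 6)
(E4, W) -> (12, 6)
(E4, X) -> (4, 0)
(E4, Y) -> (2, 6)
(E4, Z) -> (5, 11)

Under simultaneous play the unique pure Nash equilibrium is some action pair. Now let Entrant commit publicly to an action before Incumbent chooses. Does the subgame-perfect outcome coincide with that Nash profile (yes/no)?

Work backward from Incumbent's decision.
- W → Incumbent plays E4 (best of 9, 3, 9, 12); Entrant gets 6.
- X → Incumbent plays E2 (best of 2, 9, 6, 4); Entrant gets 11.
- Y → Incumbent plays E2 (best of 7, 9, 6, 2); Entrant gets 12.
- Z → Incumbent plays E3 (best of 10, 11, 12, 5); Entrant gets 6.
Maximizing over 6, 11, 12, 6, Entrant chooses Y. Subgame-perfect outcome: (E2, Y) with payoffs (9, 12).
Under simultaneous play:
Incumbent's best replies: W→E4; X→E2; Y→E2; Z→E3.
Entrant's best replies: E1→Y; E2→Y; E3→X; E4→Z.
Only (E2, Y) has each player best-responding; Nash payoffs (9, 12).
Sequential outcome (E2, Y) coincides with the Nash profile (E2, Y).

yes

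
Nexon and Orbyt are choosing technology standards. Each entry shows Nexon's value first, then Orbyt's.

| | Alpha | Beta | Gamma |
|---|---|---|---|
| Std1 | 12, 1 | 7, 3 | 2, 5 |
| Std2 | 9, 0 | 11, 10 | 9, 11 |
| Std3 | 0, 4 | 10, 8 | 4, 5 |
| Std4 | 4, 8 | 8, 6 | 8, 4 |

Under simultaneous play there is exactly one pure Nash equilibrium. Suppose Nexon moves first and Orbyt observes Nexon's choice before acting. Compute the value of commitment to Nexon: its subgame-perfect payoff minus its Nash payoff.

1

Orbyt best-responds to each possible Nexon move:
- Std1: BR = Gamma, leader payoff 2.
- Std2: BR = Gamma, leader payoff 9.
- Std3: BR = Beta, leader payoff 10.
- Std4: BR = Alpha, leader payoff 4.
Nexon's induced payoffs are 2, 9, 10, 4, so Nexon commits to Std3. Subgame-perfect outcome: (Std3, Beta) with payoffs (10, 8).
Under simultaneous play:
Nexon's best replies: Alpha→Std1; Beta→Std2; Gamma→Std2.
Orbyt's best replies: Std1→Gamma; Std2→Gamma; Std3→Beta; Std4→Alpha.
The unique mutual best reply is (Std2, Gamma), giving (9, 11).
Nexon's commitment gain: 10 − 9 = 1.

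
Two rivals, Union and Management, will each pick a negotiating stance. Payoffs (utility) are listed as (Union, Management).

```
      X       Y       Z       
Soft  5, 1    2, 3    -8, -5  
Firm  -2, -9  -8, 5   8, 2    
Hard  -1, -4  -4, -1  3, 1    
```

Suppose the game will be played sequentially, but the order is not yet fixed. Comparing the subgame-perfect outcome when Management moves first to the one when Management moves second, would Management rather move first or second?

If Union leads: Management's best replies are Soft→Y, Firm→Y, Hard→Z; Union's induced payoffs 2, -8, 3; outcome (Hard, Z), payoffs (3, 1).
If Management leads: Union's best replies are X→Soft, Y→Soft, Z→Firm; Management's induced payoffs 1, 3, 2; outcome (Soft, Y), payoffs (2, 3).
Management gets 3 moving first and 1 moving second, so Management prefers to move first.

first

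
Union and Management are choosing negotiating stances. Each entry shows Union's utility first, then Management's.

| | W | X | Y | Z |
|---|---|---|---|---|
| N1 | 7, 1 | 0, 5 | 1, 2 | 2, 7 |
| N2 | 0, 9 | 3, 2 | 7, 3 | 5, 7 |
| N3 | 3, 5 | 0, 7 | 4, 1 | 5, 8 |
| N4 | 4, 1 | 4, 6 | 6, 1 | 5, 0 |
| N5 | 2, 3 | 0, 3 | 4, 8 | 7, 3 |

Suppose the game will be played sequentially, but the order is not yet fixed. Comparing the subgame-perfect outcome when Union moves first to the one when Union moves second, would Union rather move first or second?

first

If Union leads: Management's best replies are N1→Z, N2→W, N3→Z, N4→X, N5→Y; Union's induced payoffs 2, 0, 5, 4, 4; outcome (N3, Z), payoffs (5, 8).
If Management leads: Union's best replies are W→N1, X→N4, Y→N2, Z→N5; Management's induced payoffs 1, 6, 3, 3; outcome (N4, X), payoffs (4, 6).
Union gets 5 moving first and 4 moving second, so Union prefers to move first.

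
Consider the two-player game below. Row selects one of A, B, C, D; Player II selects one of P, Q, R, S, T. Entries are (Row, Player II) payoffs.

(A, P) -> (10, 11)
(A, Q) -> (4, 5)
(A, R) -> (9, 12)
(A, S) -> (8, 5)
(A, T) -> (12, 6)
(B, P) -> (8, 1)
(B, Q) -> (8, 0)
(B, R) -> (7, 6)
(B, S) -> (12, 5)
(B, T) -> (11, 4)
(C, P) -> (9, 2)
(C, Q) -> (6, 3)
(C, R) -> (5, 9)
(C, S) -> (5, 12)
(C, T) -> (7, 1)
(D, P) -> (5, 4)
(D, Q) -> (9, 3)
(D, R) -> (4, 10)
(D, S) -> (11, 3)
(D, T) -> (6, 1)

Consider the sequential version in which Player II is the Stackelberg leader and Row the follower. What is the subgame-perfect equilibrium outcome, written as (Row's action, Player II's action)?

(A, R)

Backward induction with Player II moving first.
- P: BR = A, leader payoff 11.
- Q: BR = D, leader payoff 3.
- R: BR = A, leader payoff 12.
- S: BR = B, leader payoff 5.
- T: BR = A, leader payoff 6.
Maximizing over 11, 3, 12, 5, 6, Player II chooses R. Subgame-perfect outcome: (A, R) with payoffs (9, 12).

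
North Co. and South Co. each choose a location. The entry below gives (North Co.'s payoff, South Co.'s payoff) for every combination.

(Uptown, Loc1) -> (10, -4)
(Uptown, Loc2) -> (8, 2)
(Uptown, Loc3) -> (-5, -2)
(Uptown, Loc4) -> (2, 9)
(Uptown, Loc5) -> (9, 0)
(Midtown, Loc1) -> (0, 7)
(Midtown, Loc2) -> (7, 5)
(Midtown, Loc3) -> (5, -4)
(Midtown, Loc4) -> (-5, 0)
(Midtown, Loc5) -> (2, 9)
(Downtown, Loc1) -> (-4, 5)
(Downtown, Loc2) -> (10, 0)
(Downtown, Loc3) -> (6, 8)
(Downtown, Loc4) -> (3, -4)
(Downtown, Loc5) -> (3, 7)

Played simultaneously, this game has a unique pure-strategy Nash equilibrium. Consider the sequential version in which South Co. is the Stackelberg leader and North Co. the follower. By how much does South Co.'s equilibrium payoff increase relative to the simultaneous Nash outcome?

0

Work backward from North Co.'s decision.
- Loc1: North Co. compares 10, 0, -4 and picks Uptown; South Co. would get -4.
- Loc2: North Co. compares 8, 7, 10 and picks Downtown; South Co. would get 0.
- Loc3: North Co. compares -5, 5, 6 and picks Downtown; South Co. would get 8.
- Loc4: North Co. compares 2, -5, 3 and picks Downtown; South Co. would get -4.
- Loc5: North Co. compares 9, 2, 3 and picks Uptown; South Co. would get 0.
Maximizing over -4, 0, 8, -4, 0, South Co. chooses Loc3. Subgame-perfect outcome: (Downtown, Loc3) with payoffs (6, 8).
Now find the simultaneous Nash equilibrium.
North Co.'s best replies: Loc1→Uptown; Loc2→Downtown; Loc3→Downtown; Loc4→Downtown; Loc5→Uptown.
South Co.'s best replies: Uptown→Loc4; Midtown→Loc5; Downtown→Loc3.
The unique mutual best reply is (Downtown, Loc3), giving (6, 8).
South Co.'s commitment gain: 8 − 8 = 0.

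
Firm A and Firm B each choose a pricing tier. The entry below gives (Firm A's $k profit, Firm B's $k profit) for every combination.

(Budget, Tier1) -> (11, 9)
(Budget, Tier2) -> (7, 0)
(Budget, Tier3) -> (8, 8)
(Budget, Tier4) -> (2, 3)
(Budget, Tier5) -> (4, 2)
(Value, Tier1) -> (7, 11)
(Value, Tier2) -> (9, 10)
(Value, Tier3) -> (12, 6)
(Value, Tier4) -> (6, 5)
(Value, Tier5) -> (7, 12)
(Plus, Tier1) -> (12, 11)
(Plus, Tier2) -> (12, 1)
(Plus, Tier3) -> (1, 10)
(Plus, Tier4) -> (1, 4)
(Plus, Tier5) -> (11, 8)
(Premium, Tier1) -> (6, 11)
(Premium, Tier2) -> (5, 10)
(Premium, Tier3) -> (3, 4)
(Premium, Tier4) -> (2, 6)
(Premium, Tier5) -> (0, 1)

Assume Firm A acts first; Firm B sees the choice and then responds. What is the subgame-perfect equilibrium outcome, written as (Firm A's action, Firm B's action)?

(Plus, Tier1)

Firm B best-responds to each possible Firm A move:
- Budget: Firm B compares 9, 0, 8, 3, 2 and picks Tier1; Firm A would get 11.
- Value: Firm B compares 11, 10, 6, 5, 12 and picks Tier5; Firm A would get 7.
- Plus: Firm B compares 11, 1, 10, 4, 8 and picks Tier1; Firm A would get 12.
- Premium: Firm B compares 11, 10, 4, 6, 1 and picks Tier1; Firm A would get 6.
Firm A's induced payoffs are 11, 7, 12, 6, so Firm A commits to Plus. Subgame-perfect outcome: (Plus, Tier1) with payoffs (12, 11).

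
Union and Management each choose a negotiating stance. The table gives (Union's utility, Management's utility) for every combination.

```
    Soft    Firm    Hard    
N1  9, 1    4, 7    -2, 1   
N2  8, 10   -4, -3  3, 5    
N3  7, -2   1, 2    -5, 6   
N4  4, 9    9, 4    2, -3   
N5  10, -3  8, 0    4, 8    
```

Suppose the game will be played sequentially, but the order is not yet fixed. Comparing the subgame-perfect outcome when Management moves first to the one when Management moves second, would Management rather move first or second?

second

If Union leads: Management's best replies are N1→Firm, N2→Soft, N3→Hard, N4→Soft, N5→Hard; Union's induced payoffs 4, 8, -5, 4, 4; outcome (N2, Soft), payoffs (8, 10).
If Management leads: Union's best replies are Soft→N5, Firm→N4, Hard→N5; Management's induced payoffs -3, 4, 8; outcome (N5, Hard), payoffs (4, 8).
Management gets 8 moving first and 10 moving second, so Management prefers to move second.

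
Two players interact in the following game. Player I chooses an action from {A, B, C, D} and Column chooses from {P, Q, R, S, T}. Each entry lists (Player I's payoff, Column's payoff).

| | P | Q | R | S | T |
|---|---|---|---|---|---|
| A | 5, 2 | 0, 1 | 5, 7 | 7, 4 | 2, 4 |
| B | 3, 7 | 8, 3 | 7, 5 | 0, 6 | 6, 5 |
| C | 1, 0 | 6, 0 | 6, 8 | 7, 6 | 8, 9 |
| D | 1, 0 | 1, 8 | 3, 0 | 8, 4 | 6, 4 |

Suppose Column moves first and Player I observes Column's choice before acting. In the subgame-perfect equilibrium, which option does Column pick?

T

Work backward from Player I's decision.
- P → Player I plays A (best of 5, 3, 1, 1); Column gets 2.
- Q → Player I plays B (best of 0, 8, 6, 1); Column gets 3.
- R → Player I plays B (best of 5, 7, 6, 3); Column gets 5.
- S → Player I plays D (best of 7, 0, 7, 8); Column gets 4.
- T → Player I plays C (best of 2, 6, 8, 6); Column gets 9.
Among 2, 3, 5, 4, 9, the best is 9 at T. Subgame-perfect outcome: (C, T) with payoffs (8, 9).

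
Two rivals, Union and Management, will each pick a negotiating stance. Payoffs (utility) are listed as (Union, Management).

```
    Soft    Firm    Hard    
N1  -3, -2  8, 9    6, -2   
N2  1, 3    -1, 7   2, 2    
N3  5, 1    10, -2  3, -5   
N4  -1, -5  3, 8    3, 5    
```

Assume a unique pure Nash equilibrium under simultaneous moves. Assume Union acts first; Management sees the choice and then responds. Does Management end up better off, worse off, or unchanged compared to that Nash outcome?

Management best-responds to each possible Union move:
- N1: Management compares -2, 9, -2 and picks Firm; Union would get 8.
- N2: Management compares 3, 7, 2 and picks Firm; Union would get -1.
- N3: Management compares 1, -2, -5 and picks Soft; Union would get 5.
- N4: Management compares -5, 8, 5 and picks Firm; Union would get 3.
Among 8, -1, 5, 3, the best is 8 at N1. Subgame-perfect outcome: (N1, Firm) with payoffs (8, 9).
Under simultaneous play:
Union's best replies: Soft→N3; Firm→N3; Hard→N1.
Management's best replies: N1→Firm; N2→Firm; N3→Soft; N4→Firm.
The unique mutual best reply is (N3, Soft), giving (5, 1).
Management earns 9 sequentially versus 1 at the Nash outcome: better off.

better off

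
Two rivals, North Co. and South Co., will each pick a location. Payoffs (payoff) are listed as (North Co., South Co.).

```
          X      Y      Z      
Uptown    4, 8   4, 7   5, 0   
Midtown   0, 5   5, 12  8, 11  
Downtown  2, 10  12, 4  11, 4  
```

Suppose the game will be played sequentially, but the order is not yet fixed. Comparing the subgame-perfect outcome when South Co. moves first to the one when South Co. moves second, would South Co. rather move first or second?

If North Co. leads: South Co.'s best replies are Uptown→X, Midtown→Y, Downtown→X; North Co.'s induced payoffs 4, 5, 2; outcome (Midtown, Y), payoffs (5, 12).
If South Co. leads: North Co.'s best replies are X→Uptown, Y→Downtown, Z→Downtown; South Co.'s induced payoffs 8, 4, 4; outcome (Uptown, X), payoffs (4, 8).
South Co. gets 8 moving first and 12 moving second, so South Co. prefers to move second.

second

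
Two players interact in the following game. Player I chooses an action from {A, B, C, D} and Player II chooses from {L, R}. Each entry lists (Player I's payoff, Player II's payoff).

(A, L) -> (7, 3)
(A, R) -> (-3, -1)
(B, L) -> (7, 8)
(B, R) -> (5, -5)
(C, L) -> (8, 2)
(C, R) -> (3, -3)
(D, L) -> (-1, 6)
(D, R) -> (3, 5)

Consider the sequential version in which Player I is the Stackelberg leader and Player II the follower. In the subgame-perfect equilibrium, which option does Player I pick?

Work backward from Player II's decision.
- A → Player II plays L (best of 3, -1); Player I gets 7.
- B → Player II plays L (best of 8, -5); Player I gets 7.
- C → Player II plays L (best of 2, -3); Player I gets 8.
- D → Player II plays L (best of 6, 5); Player I gets -1.
Among 7, 7, 8, -1, the best is 8 at C. Subgame-perfect outcome: (C, L) with payoffs (8, 2).

C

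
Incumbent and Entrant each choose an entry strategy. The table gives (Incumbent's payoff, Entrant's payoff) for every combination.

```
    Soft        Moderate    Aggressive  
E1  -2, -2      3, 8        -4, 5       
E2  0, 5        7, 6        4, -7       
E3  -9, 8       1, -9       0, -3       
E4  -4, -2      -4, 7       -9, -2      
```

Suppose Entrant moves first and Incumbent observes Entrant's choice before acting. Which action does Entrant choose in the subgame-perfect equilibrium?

Moderate

Incumbent best-responds to each possible Entrant move:
- Soft → Incumbent plays E2 (best of -2, 0, -9, -4); Entrant gets 5.
- Moderate → Incumbent plays E2 (best of 3, 7, 1, -4); Entrant gets 6.
- Aggressive → Incumbent plays E2 (best of -4, 4, 0, -9); Entrant gets -7.
Among 5, 6, -7, the best is 6 at Moderate. Subgame-perfect outcome: (E2, Moderate) with payoffs (7, 6).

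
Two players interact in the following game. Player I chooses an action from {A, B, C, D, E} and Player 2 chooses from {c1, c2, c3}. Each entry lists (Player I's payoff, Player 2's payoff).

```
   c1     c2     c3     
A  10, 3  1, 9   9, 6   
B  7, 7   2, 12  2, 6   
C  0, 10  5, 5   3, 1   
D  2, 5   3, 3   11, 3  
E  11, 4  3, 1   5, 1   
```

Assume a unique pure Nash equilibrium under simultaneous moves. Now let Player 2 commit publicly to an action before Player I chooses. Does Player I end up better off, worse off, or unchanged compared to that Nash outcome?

worse off

Backward induction with Player 2 moving first.
- c1: BR = E, leader payoff 4.
- c2: BR = C, leader payoff 5.
- c3: BR = D, leader payoff 3.
Maximizing over 4, 5, 3, Player 2 chooses c2. Subgame-perfect outcome: (C, c2) with payoffs (5, 5).
For the simultaneous game, intersect best replies.
Player I's best replies: c1→E; c2→C; c3→D.
Player 2's best replies: A→c2; B→c2; C→c1; D→c1; E→c1.
Only (E, c1) has each player best-responding; Nash payoffs (11, 4).
Player I earns 5 sequentially versus 11 at the Nash outcome: worse off.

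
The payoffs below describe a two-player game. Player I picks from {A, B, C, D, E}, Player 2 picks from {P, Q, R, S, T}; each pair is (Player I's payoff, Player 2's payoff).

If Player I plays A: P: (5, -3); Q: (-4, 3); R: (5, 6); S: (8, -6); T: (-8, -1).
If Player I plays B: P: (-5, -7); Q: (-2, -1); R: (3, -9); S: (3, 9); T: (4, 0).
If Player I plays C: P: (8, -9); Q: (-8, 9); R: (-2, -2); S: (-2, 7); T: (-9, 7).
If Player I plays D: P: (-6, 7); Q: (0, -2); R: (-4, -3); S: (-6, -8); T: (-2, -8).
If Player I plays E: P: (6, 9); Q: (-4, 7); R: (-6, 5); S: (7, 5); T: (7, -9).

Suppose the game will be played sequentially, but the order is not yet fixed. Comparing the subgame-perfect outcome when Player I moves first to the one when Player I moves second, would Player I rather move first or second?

If Player I leads: Player 2's best replies are A→R, B→S, C→Q, D→P, E→P; Player I's induced payoffs 5, 3, -8, -6, 6; outcome (E, P), payoffs (6, 9).
If Player 2 leads: Player I's best replies are P→C, Q→D, R→A, S→A, T→E; Player 2's induced payoffs -9, -2, 6, -6, -9; outcome (A, R), payoffs (5, 6).
Player I gets 6 moving first and 5 moving second, so Player I prefers to move first.

first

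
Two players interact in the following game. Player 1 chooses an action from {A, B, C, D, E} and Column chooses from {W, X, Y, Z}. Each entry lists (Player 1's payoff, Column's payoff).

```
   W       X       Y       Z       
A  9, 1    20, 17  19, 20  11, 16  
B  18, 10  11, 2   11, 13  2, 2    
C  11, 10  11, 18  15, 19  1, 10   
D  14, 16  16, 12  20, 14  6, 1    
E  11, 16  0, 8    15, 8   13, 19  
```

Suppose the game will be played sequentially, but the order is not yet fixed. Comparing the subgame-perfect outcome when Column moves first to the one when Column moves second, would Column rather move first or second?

second

If Player 1 leads: Column's best replies are A→Y, B→Y, C→Y, D→W, E→Z; Player 1's induced payoffs 19, 11, 15, 14, 13; outcome (A, Y), payoffs (19, 20).
If Column leads: Player 1's best replies are W→B, X→A, Y→D, Z→E; Column's induced payoffs 10, 17, 14, 19; outcome (E, Z), payoffs (13, 19).
Column gets 19 moving first and 20 moving second, so Column prefers to move second.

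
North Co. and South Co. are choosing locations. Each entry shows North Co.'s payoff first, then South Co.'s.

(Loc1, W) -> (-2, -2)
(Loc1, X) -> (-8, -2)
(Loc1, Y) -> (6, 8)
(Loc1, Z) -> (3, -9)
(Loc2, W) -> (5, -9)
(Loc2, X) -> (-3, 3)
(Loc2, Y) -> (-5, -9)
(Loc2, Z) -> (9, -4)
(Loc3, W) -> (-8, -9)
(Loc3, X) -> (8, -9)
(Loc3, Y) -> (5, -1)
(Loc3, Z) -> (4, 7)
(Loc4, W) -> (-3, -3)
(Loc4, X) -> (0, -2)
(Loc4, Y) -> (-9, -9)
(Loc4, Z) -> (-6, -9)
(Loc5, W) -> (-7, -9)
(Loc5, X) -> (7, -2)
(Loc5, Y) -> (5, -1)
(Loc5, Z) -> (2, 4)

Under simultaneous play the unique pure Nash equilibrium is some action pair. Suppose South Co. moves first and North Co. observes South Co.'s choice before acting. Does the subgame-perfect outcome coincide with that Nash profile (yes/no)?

Work backward from North Co.'s decision.
- W → North Co. plays Loc2 (best of -2, 5, -8, -3, -7); South Co. gets -9.
- X → North Co. plays Loc3 (best of -8, -3, 8, 0, 7); South Co. gets -9.
- Y → North Co. plays Loc1 (best of 6, -5, 5, -9, 5); South Co. gets 8.
- Z → North Co. plays Loc2 (best of 3, 9, 4, -6, 2); South Co. gets -4.
Among -9, -9, 8, -4, the best is 8 at Y. Subgame-perfect outcome: (Loc1, Y) with payoffs (6, 8).
For the simultaneous game, intersect best replies.
North Co.'s best replies: W→Loc2; X→Loc3; Y→Loc1; Z→Loc2.
South Co.'s best replies: Loc1→Y; Loc2→X; Loc3→Z; Loc4→X; Loc5→Z.
Only (Loc1, Y) has each player best-responding; Nash payoffs (6, 8).
Sequential outcome (Loc1, Y) coincides with the Nash profile (Loc1, Y).

yes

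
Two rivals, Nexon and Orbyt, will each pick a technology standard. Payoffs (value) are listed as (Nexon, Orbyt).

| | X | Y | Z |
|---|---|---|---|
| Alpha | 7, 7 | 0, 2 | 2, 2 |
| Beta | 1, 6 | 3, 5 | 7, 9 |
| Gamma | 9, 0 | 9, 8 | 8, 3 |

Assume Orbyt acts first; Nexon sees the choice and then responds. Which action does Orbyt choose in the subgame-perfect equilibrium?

Solve by backward induction (Orbyt leads).
- X: BR = Gamma, leader payoff 0.
- Y: BR = Gamma, leader payoff 8.
- Z: BR = Gamma, leader payoff 3.
Orbyt's induced payoffs are 0, 8, 3, so Orbyt commits to Y. Subgame-perfect outcome: (Gamma, Y) with payoffs (9, 8).

Y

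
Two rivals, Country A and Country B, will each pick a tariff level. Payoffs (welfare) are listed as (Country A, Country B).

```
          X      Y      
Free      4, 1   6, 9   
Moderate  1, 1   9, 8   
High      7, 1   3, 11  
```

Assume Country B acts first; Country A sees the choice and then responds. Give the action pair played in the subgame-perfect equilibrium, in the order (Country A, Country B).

Country A best-responds to each possible Country B move:
- X: BR = High, leader payoff 1.
- Y: BR = Moderate, leader payoff 8.
Country B's induced payoffs are 1, 8, so Country B commits to Y. Subgame-perfect outcome: (Moderate, Y) with payoffs (9, 8).

(Moderate, Y)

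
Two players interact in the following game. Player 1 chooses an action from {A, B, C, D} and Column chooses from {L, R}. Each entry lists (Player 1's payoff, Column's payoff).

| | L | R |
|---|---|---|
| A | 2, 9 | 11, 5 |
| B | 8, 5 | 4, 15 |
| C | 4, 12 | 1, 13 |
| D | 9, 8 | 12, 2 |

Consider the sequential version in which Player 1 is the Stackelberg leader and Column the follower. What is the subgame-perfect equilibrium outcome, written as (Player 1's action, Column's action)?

(D, L)

Backward induction with Player 1 moving first.
- A → Column plays L (best of 9, 5); Player 1 gets 2.
- B → Column plays R (best of 5, 15); Player 1 gets 4.
- C → Column plays R (best of 12, 13); Player 1 gets 1.
- D → Column plays L (best of 8, 2); Player 1 gets 9.
Player 1's induced payoffs are 2, 4, 1, 9, so Player 1 commits to D. Subgame-perfect outcome: (D, L) with payoffs (9, 8).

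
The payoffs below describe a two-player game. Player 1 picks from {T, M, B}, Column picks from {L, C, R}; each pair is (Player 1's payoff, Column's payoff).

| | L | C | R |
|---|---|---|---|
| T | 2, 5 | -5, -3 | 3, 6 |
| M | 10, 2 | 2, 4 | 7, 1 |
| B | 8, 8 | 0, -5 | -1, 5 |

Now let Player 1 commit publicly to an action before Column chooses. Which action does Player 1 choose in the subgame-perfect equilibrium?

Work backward from Column's decision.
- T → Column plays R (best of 5, -3, 6); Player 1 gets 3.
- M → Column plays C (best of 2, 4, 1); Player 1 gets 2.
- B → Column plays L (best of 8, -5, 5); Player 1 gets 8.
Among 3, 2, 8, the best is 8 at B. Subgame-perfect outcome: (B, L) with payoffs (8, 8).

B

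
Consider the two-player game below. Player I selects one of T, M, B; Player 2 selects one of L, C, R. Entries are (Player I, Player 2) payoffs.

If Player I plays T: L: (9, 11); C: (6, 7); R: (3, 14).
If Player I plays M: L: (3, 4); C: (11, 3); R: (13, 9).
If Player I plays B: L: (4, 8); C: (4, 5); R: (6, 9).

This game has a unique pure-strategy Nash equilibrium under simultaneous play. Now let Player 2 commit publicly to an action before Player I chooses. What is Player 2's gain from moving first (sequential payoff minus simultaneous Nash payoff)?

Solve by backward induction (Player 2 leads).
- L: BR = T, leader payoff 11.
- C: BR = M, leader payoff 3.
- R: BR = M, leader payoff 9.
Maximizing over 11, 3, 9, Player 2 chooses L. Subgame-perfect outcome: (T, L) with payoffs (9, 11).
Under simultaneous play:
Player I's best replies: L→T; C→M; R→M.
Player 2's best replies: T→R; M→R; B→R.
Only (M, R) has each player best-responding; Nash payoffs (13, 9).
Player 2's commitment gain: 11 − 9 = 2.

2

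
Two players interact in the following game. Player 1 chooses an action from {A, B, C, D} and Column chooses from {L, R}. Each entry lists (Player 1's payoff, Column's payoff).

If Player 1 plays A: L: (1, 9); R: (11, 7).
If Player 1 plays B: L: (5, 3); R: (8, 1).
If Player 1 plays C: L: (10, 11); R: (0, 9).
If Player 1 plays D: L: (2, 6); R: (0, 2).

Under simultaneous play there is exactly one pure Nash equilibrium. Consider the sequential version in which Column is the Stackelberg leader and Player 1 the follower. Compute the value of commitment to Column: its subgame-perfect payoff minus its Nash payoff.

0

Work backward from Player 1's decision.
- L → Player 1 plays C (best of 1, 5, 10, 2); Column gets 11.
- R → Player 1 plays A (best of 11, 8, 0, 0); Column gets 7.
Maximizing over 11, 7, Column chooses L. Subgame-perfect outcome: (C, L) with payoffs (10, 11).
Under simultaneous play:
Player 1's best replies: L→C; R→A.
Column's best replies: A→L; B→L; C→L; D→L.
Only (C, L) has each player best-responding; Nash payoffs (10, 11).
Column's commitment gain: 11 − 11 = 0.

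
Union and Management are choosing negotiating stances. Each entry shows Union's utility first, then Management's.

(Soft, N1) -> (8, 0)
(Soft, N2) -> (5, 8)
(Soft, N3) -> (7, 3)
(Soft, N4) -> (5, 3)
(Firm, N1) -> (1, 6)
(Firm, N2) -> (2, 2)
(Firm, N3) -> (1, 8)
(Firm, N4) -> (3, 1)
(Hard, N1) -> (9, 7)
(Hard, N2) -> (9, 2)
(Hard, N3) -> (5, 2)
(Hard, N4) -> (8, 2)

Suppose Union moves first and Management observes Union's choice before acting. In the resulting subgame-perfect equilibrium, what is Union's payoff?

Work backward from Management's decision.
- Soft: Management compares 0, 8, 3, 3 and picks N2; Union would get 5.
- Firm: Management compares 6, 2, 8, 1 and picks N3; Union would get 1.
- Hard: Management compares 7, 2, 2, 2 and picks N1; Union would get 9.
Maximizing over 5, 1, 9, Union chooses Hard. Subgame-perfect outcome: (Hard, N1) with payoffs (9, 7).

9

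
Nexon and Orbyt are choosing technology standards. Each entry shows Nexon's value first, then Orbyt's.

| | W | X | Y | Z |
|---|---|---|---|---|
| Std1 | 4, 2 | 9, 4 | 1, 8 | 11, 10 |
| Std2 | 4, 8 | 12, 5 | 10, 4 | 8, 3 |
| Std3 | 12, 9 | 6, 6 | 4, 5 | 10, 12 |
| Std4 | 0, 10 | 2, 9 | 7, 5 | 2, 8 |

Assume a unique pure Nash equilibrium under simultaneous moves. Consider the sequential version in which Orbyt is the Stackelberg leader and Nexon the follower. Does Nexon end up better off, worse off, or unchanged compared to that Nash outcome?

unchanged

Nexon best-responds to each possible Orbyt move:
- W → Nexon plays Std3 (best of 4, 4, 12, 0); Orbyt gets 9.
- X → Nexon plays Std2 (best of 9, 12, 6, 2); Orbyt gets 5.
- Y → Nexon plays Std2 (best of 1, 10, 4, 7); Orbyt gets 4.
- Z → Nexon plays Std1 (best of 11, 8, 10, 2); Orbyt gets 10.
Among 9, 5, 4, 10, the best is 10 at Z. Subgame-perfect outcome: (Std1, Z) with payoffs (11, 10).
For the simultaneous game, intersect best replies.
Nexon's best replies: W→Std3; X→Std2; Y→Std2; Z→Std1.
Orbyt's best replies: Std1→Z; Std2→W; Std3→Z; Std4→W.
The unique mutual best reply is (Std1, Z), giving (11, 10).
Nexon earns 11 sequentially versus 11 at the Nash outcome: unchanged.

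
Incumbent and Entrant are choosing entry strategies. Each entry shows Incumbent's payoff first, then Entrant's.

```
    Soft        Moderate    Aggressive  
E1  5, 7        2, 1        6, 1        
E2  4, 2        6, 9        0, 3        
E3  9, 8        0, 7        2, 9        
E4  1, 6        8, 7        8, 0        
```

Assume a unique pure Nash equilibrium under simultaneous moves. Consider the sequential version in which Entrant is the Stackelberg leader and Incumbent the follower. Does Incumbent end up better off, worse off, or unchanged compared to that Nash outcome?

Solve by backward induction (Entrant leads).
- Soft → Incumbent plays E3 (best of 5, 4, 9, 1); Entrant gets 8.
- Moderate → Incumbent plays E4 (best of 2, 6, 0, 8); Entrant gets 7.
- Aggressive → Incumbent plays E4 (best of 6, 0, 2, 8); Entrant gets 0.
Maximizing over 8, 7, 0, Entrant chooses Soft. Subgame-perfect outcome: (E3, Soft) with payoffs (9, 8).
Under simultaneous play:
Incumbent's best replies: Soft→E3; Moderate→E4; Aggressive→E4.
Entrant's best replies: E1→Soft; E2→Moderate; E3→Aggressive; E4→Moderate.
The unique mutual best reply is (E4, Moderate), giving (8, 7).
Incumbent earns 9 sequentially versus 8 at the Nash outcome: better off.

better off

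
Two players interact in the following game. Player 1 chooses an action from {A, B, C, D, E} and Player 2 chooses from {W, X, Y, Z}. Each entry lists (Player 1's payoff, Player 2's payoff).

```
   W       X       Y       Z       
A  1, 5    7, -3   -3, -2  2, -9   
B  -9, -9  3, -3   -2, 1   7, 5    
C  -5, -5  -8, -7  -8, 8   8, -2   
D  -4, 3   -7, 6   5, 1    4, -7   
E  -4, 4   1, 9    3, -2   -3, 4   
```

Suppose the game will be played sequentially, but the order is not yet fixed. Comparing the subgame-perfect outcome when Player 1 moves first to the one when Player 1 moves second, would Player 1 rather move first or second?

first

If Player 1 leads: Player 2's best replies are A→W, B→Z, C→Y, D→X, E→X; Player 1's induced payoffs 1, 7, -8, -7, 1; outcome (B, Z), payoffs (7, 5).
If Player 2 leads: Player 1's best replies are W→A, X→A, Y→D, Z→C; Player 2's induced payoffs 5, -3, 1, -2; outcome (A, W), payoffs (1, 5).
Player 1 gets 7 moving first and 1 moving second, so Player 1 prefers to move first.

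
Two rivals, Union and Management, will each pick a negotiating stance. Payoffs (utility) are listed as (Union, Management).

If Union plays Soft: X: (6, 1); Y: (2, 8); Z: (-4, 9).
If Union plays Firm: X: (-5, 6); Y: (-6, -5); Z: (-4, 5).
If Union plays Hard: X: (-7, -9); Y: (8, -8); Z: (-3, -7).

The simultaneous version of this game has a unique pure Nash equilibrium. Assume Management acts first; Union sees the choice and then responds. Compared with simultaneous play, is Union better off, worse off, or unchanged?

better off

Backward induction with Management moving first.
- X: Union compares 6, -5, -7 and picks Soft; Management would get 1.
- Y: Union compares 2, -6, 8 and picks Hard; Management would get -8.
- Z: Union compares -4, -4, -3 and picks Hard; Management would get -7.
Management's induced payoffs are 1, -8, -7, so Management commits to X. Subgame-perfect outcome: (Soft, X) with payoffs (6, 1).
Now find the simultaneous Nash equilibrium.
Union's best replies: X→Soft; Y→Hard; Z→Hard.
Management's best replies: Soft→Z; Firm→X; Hard→Z.
Only (Hard, Z) has each player best-responding; Nash payoffs (-3, -7).
Union earns 6 sequentially versus -3 at the Nash outcome: better off.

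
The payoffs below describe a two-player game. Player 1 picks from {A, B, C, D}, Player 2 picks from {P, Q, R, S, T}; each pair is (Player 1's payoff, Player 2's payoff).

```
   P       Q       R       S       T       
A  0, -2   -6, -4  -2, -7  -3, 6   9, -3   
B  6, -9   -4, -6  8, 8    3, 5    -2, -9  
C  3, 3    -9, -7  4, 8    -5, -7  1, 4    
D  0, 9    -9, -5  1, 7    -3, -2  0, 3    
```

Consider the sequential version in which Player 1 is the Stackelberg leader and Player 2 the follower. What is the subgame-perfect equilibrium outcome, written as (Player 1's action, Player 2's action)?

(B, R)

Solve by backward induction (Player 1 leads).
- A → Player 2 plays S (best of -2, -4, -7, 6, -3); Player 1 gets -3.
- B → Player 2 plays R (best of -9, -6, 8, 5, -9); Player 1 gets 8.
- C → Player 2 plays R (best of 3, -7, 8, -7, 4); Player 1 gets 4.
- D → Player 2 plays P (best of 9, -5, 7, -2, 3); Player 1 gets 0.
Maximizing over -3, 8, 4, 0, Player 1 chooses B. Subgame-perfect outcome: (B, R) with payoffs (8, 8).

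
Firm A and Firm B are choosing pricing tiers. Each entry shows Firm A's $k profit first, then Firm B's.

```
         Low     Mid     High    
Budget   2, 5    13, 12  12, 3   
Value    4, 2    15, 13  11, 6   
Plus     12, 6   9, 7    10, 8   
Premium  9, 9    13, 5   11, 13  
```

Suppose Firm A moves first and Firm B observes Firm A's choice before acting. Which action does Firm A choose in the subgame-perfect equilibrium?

Value

Solve by backward induction (Firm A leads).
- Budget: Firm B compares 5, 12, 3 and picks Mid; Firm A would get 13.
- Value: Firm B compares 2, 13, 6 and picks Mid; Firm A would get 15.
- Plus: Firm B compares 6, 7, 8 and picks High; Firm A would get 10.
- Premium: Firm B compares 9, 5, 13 and picks High; Firm A would get 11.
Among 13, 15, 10, 11, the best is 15 at Value. Subgame-perfect outcome: (Value, Mid) with payoffs (15, 13).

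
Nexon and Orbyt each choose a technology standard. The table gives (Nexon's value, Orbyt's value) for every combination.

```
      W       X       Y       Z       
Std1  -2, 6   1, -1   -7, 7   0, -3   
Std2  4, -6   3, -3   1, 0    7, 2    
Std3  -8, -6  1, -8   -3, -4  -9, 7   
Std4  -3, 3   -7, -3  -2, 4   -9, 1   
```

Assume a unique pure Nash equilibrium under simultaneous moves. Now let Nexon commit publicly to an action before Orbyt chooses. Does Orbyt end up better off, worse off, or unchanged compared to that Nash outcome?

Work backward from Orbyt's decision.
- Std1 → Orbyt plays Y (best of 6, -1, 7, -3); Nexon gets -7.
- Std2 → Orbyt plays Z (best of -6, -3, 0, 2); Nexon gets 7.
- Std3 → Orbyt plays Z (best of -6, -8, -4, 7); Nexon gets -9.
- Std4 → Orbyt plays Y (best of 3, -3, 4, 1); Nexon gets -2.
Maximizing over -7, 7, -9, -2, Nexon chooses Std2. Subgame-perfect outcome: (Std2, Z) with payoffs (7, 2).
Under simultaneous play:
Nexon's best replies: W→Std2; X→Std2; Y→Std2; Z→Std2.
Orbyt's best replies: Std1→Y; Std2→Z; Std3→Z; Std4→Y.
Only (Std2, Z) has each player best-responding; Nash payoffs (7, 2).
Orbyt earns 2 sequentially versus 2 at the Nash outcome: unchanged.

unchanged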